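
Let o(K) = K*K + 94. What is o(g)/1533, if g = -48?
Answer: 2398/1533 ≈ 1.5643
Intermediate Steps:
o(K) = 94 + K² (o(K) = K² + 94 = 94 + K²)
o(g)/1533 = (94 + (-48)²)/1533 = (94 + 2304)*(1/1533) = 2398*(1/1533) = 2398/1533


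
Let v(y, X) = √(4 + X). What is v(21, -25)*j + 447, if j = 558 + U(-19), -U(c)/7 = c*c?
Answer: 447 - 1969*I*√21 ≈ 447.0 - 9023.1*I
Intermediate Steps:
U(c) = -7*c² (U(c) = -7*c*c = -7*c²)
j = -1969 (j = 558 - 7*(-19)² = 558 - 7*361 = 558 - 2527 = -1969)
v(21, -25)*j + 447 = √(4 - 25)*(-1969) + 447 = √(-21)*(-1969) + 447 = (I*√21)*(-1969) + 447 = -1969*I*√21 + 447 = 447 - 1969*I*√21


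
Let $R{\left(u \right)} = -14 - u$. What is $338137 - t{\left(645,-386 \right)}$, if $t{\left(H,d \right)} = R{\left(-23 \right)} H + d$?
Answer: $332718$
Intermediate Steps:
$t{\left(H,d \right)} = d + 9 H$ ($t{\left(H,d \right)} = \left(-14 - -23\right) H + d = \left(-14 + 23\right) H + d = 9 H + d = d + 9 H$)
$338137 - t{\left(645,-386 \right)} = 338137 - \left(-386 + 9 \cdot 645\right) = 338137 - \left(-386 + 5805\right) = 338137 - 5419 = 332718$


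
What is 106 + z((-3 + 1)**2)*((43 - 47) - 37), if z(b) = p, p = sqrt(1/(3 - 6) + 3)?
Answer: 106 - 82*sqrt(6)/3 ≈ 39.047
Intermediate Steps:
p = 2*sqrt(6)/3 (p = sqrt(1/(-3) + 3) = sqrt(-1/3 + 3) = sqrt(8/3) = 2*sqrt(6)/3 ≈ 1.6330)
z(b) = 2*sqrt(6)/3
106 + z((-3 + 1)**2)*((43 - 47) - 37) = 106 + (2*sqrt(6)/3)*((43 - 47) - 37) = 106 + (2*sqrt(6)/3)*(-4 - 37) = 106 + (2*sqrt(6)/3)*(-41) = 106 - 82*sqrt(6)/3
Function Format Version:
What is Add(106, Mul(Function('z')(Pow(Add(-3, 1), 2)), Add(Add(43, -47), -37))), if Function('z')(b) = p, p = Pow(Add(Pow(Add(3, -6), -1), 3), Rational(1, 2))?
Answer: Add(106, Mul(Rational(-82, 3), Pow(6, Rational(1, 2)))) ≈ 39.047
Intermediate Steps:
p = Mul(Rational(2, 3), Pow(6, Rational(1, 2))) (p = Pow(Add(Pow(-3, -1), 3), Rational(1, 2)) = Pow(Add(Rational(-1, 3), 3), Rational(1, 2)) = Pow(Rational(8, 3), Rational(1, 2)) = Mul(Rational(2, 3), Pow(6, Rational(1, 2))) ≈ 1.6330)
Function('z')(b) = Mul(Rational(2, 3), Pow(6, Rational(1, 2)))
Add(106, Mul(Function('z')(Pow(Add(-3, 1), 2)), Add(Add(43, -47), -37))) = Add(106, Mul(Mul(Rational(2, 3), Pow(6, Rational(1, 2))), Add(Add(43, -47), -37))) = Add(106, Mul(Mul(Rational(2, 3), Pow(6, Rational(1, 2))), Add(-4, -37))) = Add(106, Mul(Mul(Rational(2, 3), Pow(6, Rational(1, 2))), -41)) = Add(106, Mul(Rational(-82, 3), Pow(6, Rational(1, 2))))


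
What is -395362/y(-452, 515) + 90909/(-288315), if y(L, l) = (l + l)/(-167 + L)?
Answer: 156797712194/659921 ≈ 2.3760e+5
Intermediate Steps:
y(L, l) = 2*l/(-167 + L) (y(L, l) = (2*l)/(-167 + L) = 2*l/(-167 + L))
-395362/y(-452, 515) + 90909/(-288315) = -395362/(2*515/(-167 - 452)) + 90909/(-288315) = -395362/(2*515/(-619)) + 90909*(-1/288315) = -395362/(2*515*(-1/619)) - 10101/32035 = -395362/(-1030/619) - 10101/32035 = -395362*(-619/1030) - 10101/32035 = 122364539/515 - 10101/32035 = 156797712194/659921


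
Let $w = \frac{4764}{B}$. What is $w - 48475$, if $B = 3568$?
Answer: $- \frac{43238509}{892} \approx -48474.0$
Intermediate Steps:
$w = \frac{1191}{892}$ ($w = \frac{4764}{3568} = 4764 \cdot \frac{1}{3568} = \frac{1191}{892} \approx 1.3352$)
$w - 48475 = \frac{1191}{892} - 48475 = - \frac{43238509}{892}$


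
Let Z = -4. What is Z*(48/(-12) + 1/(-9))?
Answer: 148/9 ≈ 16.444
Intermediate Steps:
Z*(48/(-12) + 1/(-9)) = -4*(48/(-12) + 1/(-9)) = -4*(48*(-1/12) - 1/9) = -4*(-4 - 1/9) = -4*(-37/9) = 148/9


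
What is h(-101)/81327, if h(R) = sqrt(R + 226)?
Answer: 5*sqrt(5)/81327 ≈ 0.00013747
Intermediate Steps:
h(R) = sqrt(226 + R)
h(-101)/81327 = sqrt(226 - 101)/81327 = sqrt(125)*(1/81327) = (5*sqrt(5))*(1/81327) = 5*sqrt(5)/81327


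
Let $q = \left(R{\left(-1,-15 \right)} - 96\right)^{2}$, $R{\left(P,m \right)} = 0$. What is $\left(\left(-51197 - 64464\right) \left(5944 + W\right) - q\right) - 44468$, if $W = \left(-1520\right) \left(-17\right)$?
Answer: $-3676222908$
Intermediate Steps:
$W = 25840$
$q = 9216$ ($q = \left(0 - 96\right)^{2} = \left(-96\right)^{2} = 9216$)
$\left(\left(-51197 - 64464\right) \left(5944 + W\right) - q\right) - 44468 = \left(\left(-51197 - 64464\right) \left(5944 + 25840\right) - 9216\right) - 44468 = \left(\left(-115661\right) 31784 - 9216\right) - 44468 = \left(-3676169224 - 9216\right) - 44468 = -3676178440 - 44468 = -3676222908$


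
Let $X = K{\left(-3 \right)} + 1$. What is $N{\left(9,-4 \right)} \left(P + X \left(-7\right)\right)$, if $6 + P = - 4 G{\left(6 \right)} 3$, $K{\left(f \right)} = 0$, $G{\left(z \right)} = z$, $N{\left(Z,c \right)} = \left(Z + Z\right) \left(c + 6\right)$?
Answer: $-3060$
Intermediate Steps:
$N{\left(Z,c \right)} = 2 Z \left(6 + c\right)$
$P = -78$ ($P = -6 + \left(-4\right) 6 \cdot 3 = -6 - 72 = -78$)
$X = 1$ ($X = 0 + 1 = 1$)
$N{\left(9,-4 \right)} \left(P + X \left(-7\right)\right) = 2 \cdot 9 \left(6 - 4\right) \left(-78 + 1 \left(-7\right)\right) = 2 \cdot 9 \cdot 2 \left(-78 - 7\right) = 36 \left(-85\right) = -3060$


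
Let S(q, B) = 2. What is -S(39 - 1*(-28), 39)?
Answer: -2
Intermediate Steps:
-S(39 - 1*(-28), 39) = -1*2 = -2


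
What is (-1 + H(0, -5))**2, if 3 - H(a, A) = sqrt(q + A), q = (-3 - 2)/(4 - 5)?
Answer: 4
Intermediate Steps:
q = 5 (q = -5/(-1) = -5*(-1) = 5)
H(a, A) = 3 - sqrt(5 + A)
(-1 + H(0, -5))**2 = (-1 + (3 - sqrt(5 - 5)))**2 = (-1 + (3 - sqrt(0)))**2 = (-1 + (3 - 1*0))**2 = (-1 + (3 + 0))**2 = (-1 + 3)**2 = 2**2 = 4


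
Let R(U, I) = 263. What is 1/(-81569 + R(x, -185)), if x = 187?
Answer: -1/81306 ≈ -1.2299e-5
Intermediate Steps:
1/(-81569 + R(x, -185)) = 1/(-81569 + 263) = 1/(-81306) = -1/81306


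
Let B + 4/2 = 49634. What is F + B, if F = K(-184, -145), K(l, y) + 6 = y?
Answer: 49481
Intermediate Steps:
K(l, y) = -6 + y
F = -151 (F = -6 - 145 = -151)
B = 49632 (B = -2 + 49634 = 49632)
F + B = -151 + 49632 = 49481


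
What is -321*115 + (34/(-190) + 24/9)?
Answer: -10520066/285 ≈ -36913.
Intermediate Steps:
-321*115 + (34/(-190) + 24/9) = -36915 + (34*(-1/190) + 24*(⅑)) = -36915 + (-17/95 + 8/3) = -36915 + 709/285 = -10520066/285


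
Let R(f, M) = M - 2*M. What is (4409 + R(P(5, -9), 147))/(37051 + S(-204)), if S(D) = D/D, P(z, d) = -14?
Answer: 2131/18526 ≈ 0.11503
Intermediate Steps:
S(D) = 1
R(f, M) = -M
(4409 + R(P(5, -9), 147))/(37051 + S(-204)) = (4409 - 1*147)/(37051 + 1) = (4409 - 147)/37052 = 4262*(1/37052) = 2131/18526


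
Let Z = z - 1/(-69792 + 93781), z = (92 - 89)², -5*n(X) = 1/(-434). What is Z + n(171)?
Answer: 66932427/7436590 ≈ 9.0004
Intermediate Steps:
n(X) = 1/2170 (n(X) = -⅕/(-434) = -⅕*(-1/434) = 1/2170)
z = 9 (z = 3² = 9)
Z = 215900/23989 (Z = 9 - 1/(-69792 + 93781) = 9 - 1/23989 = 215900/23989 ≈ 9.0000)
Z + n(171) = 215900/23989 + 1/2170 = 66932427/7436590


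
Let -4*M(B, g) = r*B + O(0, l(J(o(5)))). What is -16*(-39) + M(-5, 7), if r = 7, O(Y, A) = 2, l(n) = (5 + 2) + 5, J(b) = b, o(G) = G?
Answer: 2529/4 ≈ 632.25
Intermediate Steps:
l(n) = 12 (l(n) = 7 + 5 = 12)
M(B, g) = -½ - 7*B/4 (M(B, g) = -(7*B + 2)/4 = -(2 + 7*B)/4 = -½ - 7*B/4)
-16*(-39) + M(-5, 7) = -16*(-39) + (-½ - 7/4*(-5)) = 624 + (-½ + 35/4) = 624 + 33/4 = 2529/4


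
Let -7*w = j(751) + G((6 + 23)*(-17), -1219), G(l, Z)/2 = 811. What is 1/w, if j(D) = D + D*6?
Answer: -7/6879 ≈ -0.0010176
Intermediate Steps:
G(l, Z) = 1622 (G(l, Z) = 2*811 = 1622)
j(D) = 7*D (j(D) = D + 6*D = 7*D)
w = -6879/7 (w = -(7*751 + 1622)/7 = -(5257 + 1622)/7 = -1/7*6879 = -6879/7 ≈ -982.71)
1/w = 1/(-6879/7) = -7/6879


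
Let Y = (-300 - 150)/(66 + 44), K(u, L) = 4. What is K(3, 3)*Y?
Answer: -180/11 ≈ -16.364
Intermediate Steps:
Y = -45/11 (Y = -450/110 = -450*1/110 = -45/11 ≈ -4.0909)
K(3, 3)*Y = 4*(-45/11) = -180/11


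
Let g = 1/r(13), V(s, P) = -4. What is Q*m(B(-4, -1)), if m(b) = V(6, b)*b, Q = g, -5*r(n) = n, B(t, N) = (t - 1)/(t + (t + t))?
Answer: 25/39 ≈ 0.64103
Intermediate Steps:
B(t, N) = (-1 + t)/(3*t) (B(t, N) = (-1 + t)/(t + 2*t) = (-1 + t)/((3*t)) = (-1 + t)*(1/(3*t)) = (-1 + t)/(3*t))
r(n) = -n/5
g = -5/13 (g = 1/(-1/5*13) = 1/(-13/5) = -5/13 ≈ -0.38462)
Q = -5/13 ≈ -0.38462
m(b) = -4*b
Q*m(B(-4, -1)) = -(-20)*(1/3)*(-1 - 4)/(-4)/13 = -(-20)*(1/3)*(-1/4)*(-5)/13 = -(-20)*5/(13*12) = -5/13*(-5/3) = 25/39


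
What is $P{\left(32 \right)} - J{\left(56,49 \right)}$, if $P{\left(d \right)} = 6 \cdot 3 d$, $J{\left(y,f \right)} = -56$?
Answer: $632$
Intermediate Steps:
$P{\left(d \right)} = 18 d$
$P{\left(32 \right)} - J{\left(56,49 \right)} = 18 \cdot 32 - -56 = 576 + 56 = 632$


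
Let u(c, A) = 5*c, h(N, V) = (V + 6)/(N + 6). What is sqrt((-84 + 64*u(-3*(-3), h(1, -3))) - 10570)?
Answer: 13*I*sqrt(46) ≈ 88.17*I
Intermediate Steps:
h(N, V) = (6 + V)/(6 + N)
sqrt((-84 + 64*u(-3*(-3), h(1, -3))) - 10570) = sqrt((-84 + 64*(5*(-3*(-3)))) - 10570) = sqrt((-84 + 64*(5*9)) - 10570) = sqrt((-84 + 64*45) - 10570) = sqrt((-84 + 2880) - 10570) = sqrt(2796 - 10570) = sqrt(-7774) = 13*I*sqrt(46)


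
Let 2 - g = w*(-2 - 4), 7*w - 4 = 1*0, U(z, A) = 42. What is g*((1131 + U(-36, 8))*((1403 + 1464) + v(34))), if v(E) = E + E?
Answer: 130824690/7 ≈ 1.8689e+7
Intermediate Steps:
v(E) = 2*E
w = 4/7 (w = 4/7 + (1*0)/7 = 4/7 + (⅐)*0 = 4/7 + 0 = 4/7 ≈ 0.57143)
g = 38/7 (g = 2 - 4*(-2 - 4)/7 = 2 - 4*(-6)/7 = 2 - 1*(-24/7) = 2 + 24/7 = 38/7 ≈ 5.4286)
g*((1131 + U(-36, 8))*((1403 + 1464) + v(34))) = 38*((1131 + 42)*((1403 + 1464) + 2*34))/7 = 38*(1173*(2867 + 68))/7 = 38*(1173*2935)/7 = (38/7)*3442755 = 130824690/7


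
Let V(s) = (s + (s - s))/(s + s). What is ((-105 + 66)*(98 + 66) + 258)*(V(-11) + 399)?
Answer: -2452131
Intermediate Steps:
V(s) = ½ (V(s) = (s + 0)/((2*s)) = s*(1/(2*s)) = ½)
((-105 + 66)*(98 + 66) + 258)*(V(-11) + 399) = ((-105 + 66)*(98 + 66) + 258)*(½ + 399) = (-39*164 + 258)*(799/2) = (-6396 + 258)*(799/2) = -6138*799/2 = -2452131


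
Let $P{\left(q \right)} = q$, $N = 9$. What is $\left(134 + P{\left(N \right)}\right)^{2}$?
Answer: $20449$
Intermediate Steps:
$\left(134 + P{\left(N \right)}\right)^{2} = \left(134 + 9\right)^{2} = 143^{2} = 20449$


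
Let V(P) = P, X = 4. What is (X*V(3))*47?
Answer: 564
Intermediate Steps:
(X*V(3))*47 = (4*3)*47 = 12*47 = 564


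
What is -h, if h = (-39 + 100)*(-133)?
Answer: 8113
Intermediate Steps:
h = -8113 (h = 61*(-133) = -8113)
-h = -1*(-8113) = 8113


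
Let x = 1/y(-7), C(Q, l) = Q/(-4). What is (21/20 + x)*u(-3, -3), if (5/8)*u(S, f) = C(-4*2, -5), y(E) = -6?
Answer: 212/75 ≈ 2.8267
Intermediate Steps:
C(Q, l) = -Q/4 (C(Q, l) = Q*(-¼) = -Q/4)
u(S, f) = 16/5 (u(S, f) = 8*(-(-1)*2)/5 = 8*(-¼*(-8))/5 = (8/5)*2 = 16/5)
x = -⅙ (x = 1/(-6) = -⅙ ≈ -0.16667)
(21/20 + x)*u(-3, -3) = (21/20 - ⅙)*(16/5) = (53/60)*(16/5) = 212/75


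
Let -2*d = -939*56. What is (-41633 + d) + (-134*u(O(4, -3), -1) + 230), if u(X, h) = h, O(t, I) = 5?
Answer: -14977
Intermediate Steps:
d = 26292 (d = -(-939)*56/2 = -½*(-52584) = 26292)
(-41633 + d) + (-134*u(O(4, -3), -1) + 230) = (-41633 + 26292) + (-134*(-1) + 230) = -15341 + (134 + 230) = -15341 + 364 = -14977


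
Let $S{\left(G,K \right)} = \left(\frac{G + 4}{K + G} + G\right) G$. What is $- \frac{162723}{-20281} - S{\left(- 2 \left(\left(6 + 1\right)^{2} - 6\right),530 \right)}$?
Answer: $- \frac{16667501786}{2251191} \approx -7403.9$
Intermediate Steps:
$S{\left(G,K \right)} = G \left(G + \frac{4 + G}{G + K}\right)$ ($S{\left(G,K \right)} = \left(\frac{4 + G}{G + K} + G\right) G = \left(G + \frac{4 + G}{G + K}\right) G = G \left(G + \frac{4 + G}{G + K}\right)$)
$- \frac{162723}{-20281} - S{\left(- 2 \left(\left(6 + 1\right)^{2} - 6\right),530 \right)} = - \frac{162723}{-20281} - \frac{- 2 \left(\left(6 + 1\right)^{2} - 6\right) \left(4 - 2 \left(\left(6 + 1\right)^{2} - 6\right) + \left(- 2 \left(\left(6 + 1\right)^{2} - 6\right)\right)^{2} + - 2 \left(\left(6 + 1\right)^{2} - 6\right) 530\right)}{- 2 \left(\left(6 + 1\right)^{2} - 6\right) + 530} = \left(-162723\right) \left(- \frac{1}{20281}\right) - \frac{- 2 \left(7^{2} - 6\right) \left(4 - 2 \left(7^{2} - 6\right) + \left(- 2 \left(7^{2} - 6\right)\right)^{2} + - 2 \left(7^{2} - 6\right) 530\right)}{- 2 \left(7^{2} - 6\right) + 530} = \frac{162723}{20281} - \frac{- 2 \left(49 - 6\right) \left(4 - 2 \left(49 - 6\right) + \left(- 2 \left(49 - 6\right)\right)^{2} + - 2 \left(49 - 6\right) 530\right)}{- 2 \left(49 - 6\right) + 530} = \frac{162723}{20281} - \frac{\left(-2\right) 43 \left(4 - 86 + \left(\left(-2\right) 43\right)^{2} + \left(-2\right) 43 \cdot 530\right)}{\left(-2\right) 43 + 530} = \frac{162723}{20281} - - \frac{86 \left(4 - 86 + \left(-86\right)^{2} - 45580\right)}{-86 + 530} = \frac{162723}{20281} - - \frac{86 \left(4 - 86 + 7396 - 45580\right)}{444} = \frac{162723}{20281} - \left(-86\right) \frac{1}{444} \left(-38266\right) = \frac{162723}{20281} - \frac{822719}{111} = - \frac{16667501786}{2251191}$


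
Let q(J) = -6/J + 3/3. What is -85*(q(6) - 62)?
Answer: 5270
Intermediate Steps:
q(J) = 1 - 6/J (q(J) = -6/J + 3*(⅓) = -6/J + 1 = 1 - 6/J)
-85*(q(6) - 62) = -85*((-6 + 6)/6 - 62) = -85*((⅙)*0 - 62) = -85*(0 - 62) = -85*(-62) = 5270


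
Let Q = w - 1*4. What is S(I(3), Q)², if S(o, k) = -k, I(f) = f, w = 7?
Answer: 9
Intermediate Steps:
Q = 3 (Q = 7 - 1*4 = 7 - 4 = 3)
S(I(3), Q)² = (-1*3)² = (-3)² = 9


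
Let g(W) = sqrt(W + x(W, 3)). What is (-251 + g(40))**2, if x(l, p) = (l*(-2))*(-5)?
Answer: 63441 - 1004*sqrt(110) ≈ 52911.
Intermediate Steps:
x(l, p) = 10*l (x(l, p) = -2*l*(-5) = 10*l)
g(W) = sqrt(11)*sqrt(W) (g(W) = sqrt(W + 10*W) = sqrt(11*W) = sqrt(11)*sqrt(W))
(-251 + g(40))**2 = (-251 + sqrt(11)*sqrt(40))**2 = (-251 + sqrt(11)*(2*sqrt(10)))**2 = (-251 + 2*sqrt(110))**2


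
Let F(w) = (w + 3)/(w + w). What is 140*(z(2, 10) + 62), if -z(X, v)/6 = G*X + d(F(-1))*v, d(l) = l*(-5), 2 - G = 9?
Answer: -21560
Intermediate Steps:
G = -7 (G = 2 - 1*9 = 2 - 9 = -7)
F(w) = (3 + w)/(2*w) (F(w) = (3 + w)/((2*w)) = (3 + w)*(1/(2*w)) = (3 + w)/(2*w))
d(l) = -5*l
z(X, v) = -30*v + 42*X (z(X, v) = -6*(-7*X + (-5*(3 - 1)/(2*(-1)))*v) = -6*(-7*X + (-5*(-1)*2/2)*v) = -6*(-7*X + (-5*(-1))*v) = -6*(-7*X + 5*v) = -30*v + 42*X)
140*(z(2, 10) + 62) = 140*((-30*10 + 42*2) + 62) = 140*((-300 + 84) + 62) = 140*(-216 + 62) = 140*(-154) = -21560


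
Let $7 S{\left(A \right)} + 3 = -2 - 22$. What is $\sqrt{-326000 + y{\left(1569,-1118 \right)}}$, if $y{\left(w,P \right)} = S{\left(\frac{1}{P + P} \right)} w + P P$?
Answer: $\frac{\sqrt{44975735}}{7} \approx 958.06$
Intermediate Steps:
$S{\left(A \right)} = - \frac{27}{7}$ ($S{\left(A \right)} = - \frac{3}{7} + \frac{-2 - 22}{7} = - \frac{3}{7} + \frac{1}{7} \left(-24\right) = - \frac{3}{7} - \frac{24}{7} = - \frac{27}{7}$)
$y{\left(w,P \right)} = P^{2} - \frac{27 w}{7}$ ($y{\left(w,P \right)} = - \frac{27 w}{7} + P P = - \frac{27 w}{7} + P^{2} = P^{2} - \frac{27 w}{7}$)
$\sqrt{-326000 + y{\left(1569,-1118 \right)}} = \sqrt{-326000 + \left(\left(-1118\right)^{2} - \frac{42363}{7}\right)} = \sqrt{-326000 + \left(1249924 - \frac{42363}{7}\right)} = \sqrt{-326000 + \frac{8707105}{7}} = \sqrt{\frac{6425105}{7}} = \frac{\sqrt{44975735}}{7}$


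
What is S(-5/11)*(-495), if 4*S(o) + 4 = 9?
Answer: -2475/4 ≈ -618.75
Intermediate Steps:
S(o) = 5/4 (S(o) = -1 + (¼)*9 = -1 + 9/4 = 5/4)
S(-5/11)*(-495) = (5/4)*(-495) = -2475/4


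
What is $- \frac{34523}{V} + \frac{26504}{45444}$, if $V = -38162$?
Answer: $\frac{645077215}{433558482} \approx 1.4879$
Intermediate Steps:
$- \frac{34523}{V} + \frac{26504}{45444} = - \frac{34523}{-38162} + \frac{26504}{45444} = \left(-34523\right) \left(- \frac{1}{38162}\right) + 26504 \cdot \frac{1}{45444} = \frac{34523}{38162} + \frac{6626}{11361} = \frac{645077215}{433558482}$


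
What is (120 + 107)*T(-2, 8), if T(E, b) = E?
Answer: -454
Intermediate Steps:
(120 + 107)*T(-2, 8) = (120 + 107)*(-2) = 227*(-2) = -454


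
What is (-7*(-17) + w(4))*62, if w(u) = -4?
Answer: 7130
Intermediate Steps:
(-7*(-17) + w(4))*62 = (-7*(-17) - 4)*62 = (119 - 4)*62 = 115*62 = 7130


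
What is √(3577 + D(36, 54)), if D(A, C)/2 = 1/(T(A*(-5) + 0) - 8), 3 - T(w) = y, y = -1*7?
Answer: √3578 ≈ 59.816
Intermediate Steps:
y = -7
T(w) = 10 (T(w) = 3 - 1*(-7) = 3 + 7 = 10)
D(A, C) = 1 (D(A, C) = 2/(10 - 8) = 2/2 = 2*(½) = 1)
√(3577 + D(36, 54)) = √(3577 + 1) = √3578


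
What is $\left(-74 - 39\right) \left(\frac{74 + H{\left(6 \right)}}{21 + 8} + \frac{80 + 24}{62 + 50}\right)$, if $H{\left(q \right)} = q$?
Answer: $- \frac{169161}{406} \approx -416.65$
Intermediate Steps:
$\left(-74 - 39\right) \left(\frac{74 + H{\left(6 \right)}}{21 + 8} + \frac{80 + 24}{62 + 50}\right) = \left(-74 - 39\right) \left(\frac{74 + 6}{21 + 8} + \frac{80 + 24}{62 + 50}\right) = \left(-74 - 39\right) \left(\frac{80}{29} + \frac{104}{112}\right) = - 113 \left(80 \cdot \frac{1}{29} + 104 \cdot \frac{1}{112}\right) = - 113 \left(\frac{80}{29} + \frac{13}{14}\right) = \left(-113\right) \frac{1497}{406} = - \frac{169161}{406}$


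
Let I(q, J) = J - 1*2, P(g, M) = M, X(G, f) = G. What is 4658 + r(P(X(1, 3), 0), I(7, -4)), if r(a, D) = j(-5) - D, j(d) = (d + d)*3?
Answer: 4634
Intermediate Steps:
j(d) = 6*d (j(d) = (2*d)*3 = 6*d)
I(q, J) = -2 + J (I(q, J) = J - 2 = -2 + J)
r(a, D) = -30 - D (r(a, D) = 6*(-5) - D = -30 - D)
4658 + r(P(X(1, 3), 0), I(7, -4)) = 4658 + (-30 - (-2 - 4)) = 4658 + (-30 - 1*(-6)) = 4658 + (-30 + 6) = 4658 - 24 = 4634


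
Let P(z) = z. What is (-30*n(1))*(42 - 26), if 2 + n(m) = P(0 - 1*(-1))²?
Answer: 480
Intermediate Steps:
n(m) = -1 (n(m) = -2 + (0 - 1*(-1))² = -2 + (0 + 1)² = -2 + 1² = -2 + 1 = -1)
(-30*n(1))*(42 - 26) = (-30*(-1))*(42 - 26) = 30*16 = 480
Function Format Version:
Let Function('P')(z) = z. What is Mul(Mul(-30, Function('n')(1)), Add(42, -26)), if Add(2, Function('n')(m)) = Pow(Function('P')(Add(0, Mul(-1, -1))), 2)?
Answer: 480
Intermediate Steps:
Function('n')(m) = -1 (Function('n')(m) = Add(-2, Pow(Add(0, Mul(-1, -1)), 2)) = Add(-2, Pow(Add(0, 1), 2)) = Add(-2, Pow(1, 2)) = Add(-2, 1) = -1)
Mul(Mul(-30, Function('n')(1)), Add(42, -26)) = Mul(Mul(-30, -1), Add(42, -26)) = Mul(30, 16) = 480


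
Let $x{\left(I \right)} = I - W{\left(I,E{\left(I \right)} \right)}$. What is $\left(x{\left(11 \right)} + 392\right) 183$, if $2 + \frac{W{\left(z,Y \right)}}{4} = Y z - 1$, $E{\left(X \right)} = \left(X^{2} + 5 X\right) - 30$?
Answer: $-1099647$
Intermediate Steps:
$E{\left(X \right)} = -30 + X^{2} + 5 X$ ($E{\left(X \right)} = \left(X^{2} + 5 X\right) - 30 = -30 + X^{2} + 5 X$)
$W{\left(z,Y \right)} = -12 + 4 Y z$ ($W{\left(z,Y \right)} = -8 + 4 \left(Y z - 1\right) = -8 + 4 \left(-1 + Y z\right) = -8 + \left(-4 + 4 Y z\right) = -12 + 4 Y z$)
$x{\left(I \right)} = 12 + I - 4 I \left(-30 + I^{2} + 5 I\right)$ ($x{\left(I \right)} = I - \left(-12 + 4 \left(-30 + I^{2} + 5 I\right) I\right) = I - \left(-12 + 4 I \left(-30 + I^{2} + 5 I\right)\right) = 12 + I - 4 I \left(-30 + I^{2} + 5 I\right)$)
$\left(x{\left(11 \right)} + 392\right) 183 = \left(\left(12 + 11 - 44 \left(-30 + 11^{2} + 5 \cdot 11\right)\right) + 392\right) 183 = \left(\left(12 + 11 - 44 \left(-30 + 121 + 55\right)\right) + 392\right) 183 = \left(\left(12 + 11 - 44 \cdot 146\right) + 392\right) 183 = \left(\left(12 + 11 - 6424\right) + 392\right) 183 = \left(-6401 + 392\right) 183 = \left(-6009\right) 183 = -1099647$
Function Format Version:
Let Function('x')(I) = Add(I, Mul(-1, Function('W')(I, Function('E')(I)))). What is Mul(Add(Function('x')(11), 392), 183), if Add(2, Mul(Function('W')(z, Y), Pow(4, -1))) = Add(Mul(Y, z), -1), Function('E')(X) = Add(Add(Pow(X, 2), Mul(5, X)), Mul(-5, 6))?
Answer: -1099647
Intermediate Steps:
Function('E')(X) = Add(-30, Pow(X, 2), Mul(5, X)) (Function('E')(X) = Add(Add(Pow(X, 2), Mul(5, X)), -30) = Add(-30, Pow(X, 2), Mul(5, X)))
Function('W')(z, Y) = Add(-12, Mul(4, Y, z)) (Function('W')(z, Y) = Add(-8, Mul(4, Add(Mul(Y, z), -1))) = Add(-8, Mul(4, Add(-1, Mul(Y, z)))) = Add(-8, Add(-4, Mul(4, Y, z))) = Add(-12, Mul(4, Y, z)))
Function('x')(I) = Add(12, I, Mul(-4, I, Add(-30, Pow(I, 2), Mul(5, I)))) (Function('x')(I) = Add(I, Mul(-1, Add(-12, Mul(4, Add(-30, Pow(I, 2), Mul(5, I)), I)))) = Add(I, Mul(-1, Add(-12, Mul(4, I, Add(-30, Pow(I, 2), Mul(5, I)))))) = Add(I, Add(12, Mul(-4, I, Add(-30, Pow(I, 2), Mul(5, I))))) = Add(12, I, Mul(-4, I, Add(-30, Pow(I, 2), Mul(5, I)))))
Mul(Add(Function('x')(11), 392), 183) = Mul(Add(Add(12, 11, Mul(-4, 11, Add(-30, Pow(11, 2), Mul(5, 11)))), 392), 183) = Mul(Add(Add(12, 11, Mul(-4, 11, Add(-30, 121, 55))), 392), 183) = Mul(Add(Add(12, 11, Mul(-4, 11, 146)), 392), 183) = Mul(Add(Add(12, 11, -6424), 392), 183) = Mul(Add(-6401, 392), 183) = Mul(-6009, 183) = -1099647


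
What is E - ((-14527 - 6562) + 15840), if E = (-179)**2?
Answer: 37290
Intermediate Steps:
E = 32041
E - ((-14527 - 6562) + 15840) = 32041 - ((-14527 - 6562) + 15840) = 32041 - (-21089 + 15840) = 32041 - 1*(-5249) = 32041 + 5249 = 37290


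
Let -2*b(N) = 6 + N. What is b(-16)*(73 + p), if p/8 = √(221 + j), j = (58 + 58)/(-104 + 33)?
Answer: 365 + 200*√44233/71 ≈ 957.44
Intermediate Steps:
b(N) = -3 - N/2 (b(N) = -(6 + N)/2 = -3 - N/2)
j = -116/71 (j = 116/(-71) = 116*(-1/71) = -116/71 ≈ -1.6338)
p = 40*√44233/71 (p = 8*√(221 - 116/71) = 8*√(15575/71) = 8*(5*√44233/71) = 40*√44233/71 ≈ 118.49)
b(-16)*(73 + p) = (-3 - ½*(-16))*(73 + 40*√44233/71) = (-3 + 8)*(73 + 40*√44233/71) = 5*(73 + 40*√44233/71) = 365 + 200*√44233/71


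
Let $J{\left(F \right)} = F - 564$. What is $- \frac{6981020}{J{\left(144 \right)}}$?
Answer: $\frac{349051}{21} \approx 16621.0$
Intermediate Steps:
$J{\left(F \right)} = -564 + F$ ($J{\left(F \right)} = F - 564 = -564 + F$)
$- \frac{6981020}{J{\left(144 \right)}} = - \frac{6981020}{-564 + 144} = - \frac{6981020}{-420} = \left(-6981020\right) \left(- \frac{1}{420}\right) = \frac{349051}{21}$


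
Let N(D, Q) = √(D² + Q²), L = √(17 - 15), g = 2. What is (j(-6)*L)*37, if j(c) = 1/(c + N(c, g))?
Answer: 37*√5 + 111*√2/2 ≈ 161.22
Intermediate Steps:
L = √2 ≈ 1.4142
j(c) = 1/(c + √(4 + c²)) (j(c) = 1/(c + √(c² + 2²)) = 1/(c + √(c² + 4)) = 1/(c + √(4 + c²)))
(j(-6)*L)*37 = (√2/(-6 + √(4 + (-6)²)))*37 = (√2/(-6 + √(4 + 36)))*37 = (√2/(-6 + √40))*37 = (√2/(-6 + 2*√10))*37 = 37*√2/(-6 + 2*√10)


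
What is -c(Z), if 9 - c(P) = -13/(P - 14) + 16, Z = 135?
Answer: 834/121 ≈ 6.8926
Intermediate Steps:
c(P) = -7 + 13/(-14 + P) (c(P) = 9 - (-13/(P - 14) + 16) = 9 - (-13/(-14 + P) + 16) = 9 - (16 - 13/(-14 + P)) = 9 + (-16 + 13/(-14 + P)) = -7 + 13/(-14 + P))
-c(Z) = -(111 - 7*135)/(-14 + 135) = -(111 - 945)/121 = -(-834)/121 = -1*(-834/121) = 834/121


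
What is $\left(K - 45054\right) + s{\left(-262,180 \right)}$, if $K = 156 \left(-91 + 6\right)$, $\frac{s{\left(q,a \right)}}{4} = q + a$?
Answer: $-58642$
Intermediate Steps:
$s{\left(q,a \right)} = 4 a + 4 q$ ($s{\left(q,a \right)} = 4 \left(q + a\right) = 4 \left(a + q\right) = 4 a + 4 q$)
$K = -13260$ ($K = 156 \left(-85\right) = -13260$)
$\left(K - 45054\right) + s{\left(-262,180 \right)} = \left(-13260 - 45054\right) + \left(4 \cdot 180 + 4 \left(-262\right)\right) = -58314 + \left(720 - 1048\right) = -58314 - 328 = -58642$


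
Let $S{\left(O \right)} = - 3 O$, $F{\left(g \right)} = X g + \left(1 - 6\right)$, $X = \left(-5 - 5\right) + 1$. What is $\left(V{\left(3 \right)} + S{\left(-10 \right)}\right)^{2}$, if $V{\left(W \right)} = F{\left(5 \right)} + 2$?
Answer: $324$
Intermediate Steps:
$X = -9$ ($X = -10 + 1 = -9$)
$F{\left(g \right)} = -5 - 9 g$ ($F{\left(g \right)} = - 9 g + \left(1 - 6\right) = - 9 g - 5 = -5 - 9 g$)
$V{\left(W \right)} = -48$ ($V{\left(W \right)} = \left(-5 - 45\right) + 2 = -50 + 2 = -48$)
$\left(V{\left(3 \right)} + S{\left(-10 \right)}\right)^{2} = \left(-48 - -30\right)^{2} = \left(-48 + 30\right)^{2} = \left(-18\right)^{2} = 324$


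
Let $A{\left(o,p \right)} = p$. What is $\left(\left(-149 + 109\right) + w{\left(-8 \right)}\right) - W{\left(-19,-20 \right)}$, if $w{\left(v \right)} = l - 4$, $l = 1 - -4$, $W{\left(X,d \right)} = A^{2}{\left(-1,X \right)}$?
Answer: $-400$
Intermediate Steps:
$W{\left(X,d \right)} = X^{2}$
$l = 5$ ($l = 1 + 4 = 5$)
$w{\left(v \right)} = 1$ ($w{\left(v \right)} = 5 - 4 = 1$)
$\left(\left(-149 + 109\right) + w{\left(-8 \right)}\right) - W{\left(-19,-20 \right)} = \left(\left(-149 + 109\right) + 1\right) - \left(-19\right)^{2} = \left(-40 + 1\right) - 361 = -39 - 361 = -400$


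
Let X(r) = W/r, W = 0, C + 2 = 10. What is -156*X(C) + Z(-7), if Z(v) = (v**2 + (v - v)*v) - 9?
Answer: 40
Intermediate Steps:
C = 8 (C = -2 + 10 = 8)
Z(v) = -9 + v**2 (Z(v) = (v**2 + 0*v) - 9 = (v**2 + 0) - 9 = v**2 - 9 = -9 + v**2)
X(r) = 0 (X(r) = 0/r = 0)
-156*X(C) + Z(-7) = -156*0 + (-9 + (-7)**2) = 0 + (-9 + 49) = 0 + 40 = 40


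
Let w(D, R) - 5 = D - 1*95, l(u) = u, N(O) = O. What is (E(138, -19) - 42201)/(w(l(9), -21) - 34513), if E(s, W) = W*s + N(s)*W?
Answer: 47445/34594 ≈ 1.3715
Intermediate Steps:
E(s, W) = 2*W*s (E(s, W) = W*s + s*W = W*s + W*s = 2*W*s)
w(D, R) = -90 + D (w(D, R) = 5 + (D - 1*95) = 5 + (D - 95) = 5 + (-95 + D) = -90 + D)
(E(138, -19) - 42201)/(w(l(9), -21) - 34513) = (2*(-19)*138 - 42201)/((-90 + 9) - 34513) = (-5244 - 42201)/(-81 - 34513) = -47445/(-34594) = -47445*(-1/34594) = 47445/34594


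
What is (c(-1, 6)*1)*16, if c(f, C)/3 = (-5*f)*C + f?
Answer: 1392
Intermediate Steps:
c(f, C) = 3*f - 15*C*f (c(f, C) = 3*((-5*f)*C + f) = 3*(-5*C*f + f) = 3*(f - 5*C*f) = 3*f - 15*C*f)
(c(-1, 6)*1)*16 = ((3*(-1)*(1 - 5*6))*1)*16 = ((3*(-1)*(1 - 30))*1)*16 = ((3*(-1)*(-29))*1)*16 = (87*1)*16 = 87*16 = 1392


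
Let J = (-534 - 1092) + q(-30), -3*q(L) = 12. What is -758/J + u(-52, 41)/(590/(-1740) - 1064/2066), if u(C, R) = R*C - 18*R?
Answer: 84096741457/25022945 ≈ 3360.8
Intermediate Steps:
q(L) = -4 (q(L) = -1/3*12 = -4)
J = -1630 (J = (-534 - 1092) - 4 = -1626 - 4 = -1630)
u(C, R) = -18*R + C*R (u(C, R) = C*R - 18*R = -18*R + C*R)
-758/J + u(-52, 41)/(590/(-1740) - 1064/2066) = -758/(-1630) + (41*(-18 - 52))/(590/(-1740) - 1064/2066) = -758*(-1/1630) + (41*(-70))/(590*(-1/1740) - 1064*1/2066) = 379/815 - 2870/(-59/174 - 532/1033) = 379/815 - 2870/(-153515/179742) = 379/815 - 2870*(-179742/153515) = 379/815 + 103171908/30703 = 84096741457/25022945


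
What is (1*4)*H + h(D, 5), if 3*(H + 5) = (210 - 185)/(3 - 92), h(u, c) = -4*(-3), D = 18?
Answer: -2236/267 ≈ -8.3745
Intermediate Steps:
h(u, c) = 12
H = -1360/267 (H = -5 + ((210 - 185)/(3 - 92))/3 = -5 + (25/(-89))/3 = -5 + (25*(-1/89))/3 = -5 + (1/3)*(-25/89) = -5 - 25/267 = -1360/267 ≈ -5.0936)
(1*4)*H + h(D, 5) = (1*4)*(-1360/267) + 12 = 4*(-1360/267) + 12 = -5440/267 + 12 = -2236/267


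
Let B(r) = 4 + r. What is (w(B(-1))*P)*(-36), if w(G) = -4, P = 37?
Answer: 5328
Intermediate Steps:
(w(B(-1))*P)*(-36) = -4*37*(-36) = -148*(-36) = 5328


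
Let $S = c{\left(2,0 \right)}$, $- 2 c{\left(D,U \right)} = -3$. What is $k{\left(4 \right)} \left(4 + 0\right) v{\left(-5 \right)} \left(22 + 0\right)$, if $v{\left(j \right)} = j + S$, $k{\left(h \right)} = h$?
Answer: $-1232$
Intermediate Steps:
$c{\left(D,U \right)} = \frac{3}{2}$ ($c{\left(D,U \right)} = \left(- \frac{1}{2}\right) \left(-3\right) = \frac{3}{2}$)
$S = \frac{3}{2} \approx 1.5$
$v{\left(j \right)} = \frac{3}{2} + j$ ($v{\left(j \right)} = j + \frac{3}{2} = \frac{3}{2} + j$)
$k{\left(4 \right)} \left(4 + 0\right) v{\left(-5 \right)} \left(22 + 0\right) = 4 \left(4 + 0\right) \left(\frac{3}{2} - 5\right) \left(22 + 0\right) = 4 \cdot 4 \left(- \frac{7}{2}\right) 22 = 4 \left(-14\right) 22 = \left(-56\right) 22 = -1232$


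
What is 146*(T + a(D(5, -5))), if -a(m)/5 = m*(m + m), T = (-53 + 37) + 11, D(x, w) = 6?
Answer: -53290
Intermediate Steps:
T = -5 (T = -16 + 11 = -5)
a(m) = -10*m**2 (a(m) = -5*m*(m + m) = -5*m*2*m = -10*m**2)
146*(T + a(D(5, -5))) = 146*(-5 - 10*6**2) = 146*(-5 - 10*36) = 146*(-5 - 360) = 146*(-365) = -53290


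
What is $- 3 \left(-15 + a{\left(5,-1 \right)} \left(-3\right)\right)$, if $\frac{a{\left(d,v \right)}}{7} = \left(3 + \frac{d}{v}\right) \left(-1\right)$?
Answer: $171$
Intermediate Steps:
$a{\left(d,v \right)} = -21 - \frac{7 d}{v}$ ($a{\left(d,v \right)} = 7 \left(3 + \frac{d}{v}\right) \left(-1\right) = 7 \left(-3 - \frac{d}{v}\right) = -21 - \frac{7 d}{v}$)
$- 3 \left(-15 + a{\left(5,-1 \right)} \left(-3\right)\right) = - 3 \left(-15 + \left(-21 - \frac{35}{-1}\right) \left(-3\right)\right) = - 3 \left(-15 + \left(-21 - 35 \left(-1\right)\right) \left(-3\right)\right) = - 3 \left(-15 + \left(-21 + 35\right) \left(-3\right)\right) = - 3 \left(-15 + 14 \left(-3\right)\right) = - 3 \left(-15 - 42\right) = \left(-3\right) \left(-57\right) = 171$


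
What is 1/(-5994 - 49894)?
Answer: -1/55888 ≈ -1.7893e-5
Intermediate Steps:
1/(-5994 - 49894) = 1/(-55888) = -1/55888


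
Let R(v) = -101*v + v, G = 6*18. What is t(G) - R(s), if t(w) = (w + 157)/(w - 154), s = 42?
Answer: 192935/46 ≈ 4194.2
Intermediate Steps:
G = 108
R(v) = -100*v
t(w) = (157 + w)/(-154 + w)
t(G) - R(s) = (157 + 108)/(-154 + 108) - (-100)*42 = 265/(-46) - 1*(-4200) = -1/46*265 + 4200 = -265/46 + 4200 = 192935/46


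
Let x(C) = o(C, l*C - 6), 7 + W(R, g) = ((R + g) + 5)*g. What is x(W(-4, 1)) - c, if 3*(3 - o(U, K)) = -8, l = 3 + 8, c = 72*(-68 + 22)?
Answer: 9953/3 ≈ 3317.7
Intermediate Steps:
W(R, g) = -7 + g*(5 + R + g) (W(R, g) = -7 + ((R + g) + 5)*g = -7 + (5 + R + g)*g = -7 + g*(5 + R + g))
c = -3312 (c = 72*(-46) = -3312)
l = 11
o(U, K) = 17/3 (o(U, K) = 3 - 1/3*(-8) = 3 + 8/3 = 17/3)
x(C) = 17/3
x(W(-4, 1)) - c = 17/3 - 1*(-3312) = 17/3 + 3312 = 9953/3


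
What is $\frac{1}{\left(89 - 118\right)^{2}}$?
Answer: $\frac{1}{841} \approx 0.0011891$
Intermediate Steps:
$\frac{1}{\left(89 - 118\right)^{2}} = \frac{1}{\left(-29\right)^{2}} = \frac{1}{841}$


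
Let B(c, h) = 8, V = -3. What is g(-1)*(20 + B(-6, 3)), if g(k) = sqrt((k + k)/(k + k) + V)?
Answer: 28*I*sqrt(2) ≈ 39.598*I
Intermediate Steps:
g(k) = I*sqrt(2) (g(k) = sqrt((k + k)/(k + k) - 3) = sqrt((2*k)/((2*k)) - 3) = sqrt((2*k)*(1/(2*k)) - 3) = sqrt(1 - 3) = sqrt(-2) = I*sqrt(2))
g(-1)*(20 + B(-6, 3)) = (I*sqrt(2))*(20 + 8) = (I*sqrt(2))*28 = 28*I*sqrt(2)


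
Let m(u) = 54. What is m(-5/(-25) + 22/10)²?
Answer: 2916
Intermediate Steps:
m(-5/(-25) + 22/10)² = 54² = 2916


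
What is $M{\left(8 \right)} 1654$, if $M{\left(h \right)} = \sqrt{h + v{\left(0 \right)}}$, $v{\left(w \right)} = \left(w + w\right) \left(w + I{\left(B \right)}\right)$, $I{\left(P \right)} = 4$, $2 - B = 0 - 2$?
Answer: $3308 \sqrt{2} \approx 4678.2$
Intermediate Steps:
$B = 4$ ($B = 2 - \left(0 - 2\right) = 2 - -2 = 2 + 2 = 4$)
$v{\left(w \right)} = 2 w \left(4 + w\right)$ ($v{\left(w \right)} = \left(w + w\right) \left(w + 4\right) = 2 w \left(4 + w\right)$)
$M{\left(h \right)} = \sqrt{h}$ ($M{\left(h \right)} = \sqrt{h + 2 \cdot 0 \left(4 + 0\right)} = \sqrt{h + 2 \cdot 0 \cdot 4} = \sqrt{h + 0} = \sqrt{h}$)
$M{\left(8 \right)} 1654 = \sqrt{8} \cdot 1654 = 2 \sqrt{2} \cdot 1654 = 3308 \sqrt{2}$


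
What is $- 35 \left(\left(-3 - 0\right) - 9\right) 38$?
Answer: $15960$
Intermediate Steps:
$- 35 \left(\left(-3 - 0\right) - 9\right) 38 = - 35 \left(\left(-3 + 0\right) - 9\right) 38 = - 35 \left(-3 - 9\right) 38 = \left(-35\right) \left(-12\right) 38 = 420 \cdot 38 = 15960$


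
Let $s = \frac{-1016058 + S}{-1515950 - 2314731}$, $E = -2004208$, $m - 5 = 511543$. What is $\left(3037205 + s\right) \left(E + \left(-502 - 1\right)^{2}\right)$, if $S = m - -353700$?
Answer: $- \frac{20374436207277510585}{3830681} \approx -5.3187 \cdot 10^{12}$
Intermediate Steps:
$m = 511548$ ($m = 5 + 511543 = 511548$)
$S = 865248$ ($S = 511548 - -353700 = 511548 + 353700 = 865248$)
$s = \frac{150810}{3830681}$ ($s = \frac{-1016058 + 865248}{-1515950 - 2314731} = - \frac{150810}{-3830681} = \left(-150810\right) \left(- \frac{1}{3830681}\right) = \frac{150810}{3830681} \approx 0.039369$)
$\left(3037205 + s\right) \left(E + \left(-502 - 1\right)^{2}\right) = \left(3037205 + \frac{150810}{3830681}\right) \left(-2004208 + \left(-502 - 1\right)^{2}\right) = \frac{11634563637415 \left(-2004208 + \left(-503\right)^{2}\right)}{3830681} = \frac{11634563637415 \left(-2004208 + 253009\right)}{3830681} = \frac{11634563637415}{3830681} \left(-1751199\right) = - \frac{20374436207277510585}{3830681}$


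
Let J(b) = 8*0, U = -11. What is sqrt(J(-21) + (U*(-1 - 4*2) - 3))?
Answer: 4*sqrt(6) ≈ 9.7980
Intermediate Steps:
J(b) = 0
sqrt(J(-21) + (U*(-1 - 4*2) - 3)) = sqrt(0 + (-11*(-1 - 4*2) - 3)) = sqrt(0 + (-11*(-1 - 8) - 3)) = sqrt(0 + (-11*(-9) - 3)) = sqrt(0 + (99 - 3)) = sqrt(0 + 96) = sqrt(96) = 4*sqrt(6)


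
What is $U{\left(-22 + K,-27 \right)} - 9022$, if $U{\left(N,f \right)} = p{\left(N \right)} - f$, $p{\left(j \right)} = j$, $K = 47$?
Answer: $-8970$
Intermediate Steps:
$U{\left(N,f \right)} = N - f$
$U{\left(-22 + K,-27 \right)} - 9022 = \left(\left(-22 + 47\right) - -27\right) - 9022 = \left(25 + 27\right) - 9022 = 52 - 9022 = -8970$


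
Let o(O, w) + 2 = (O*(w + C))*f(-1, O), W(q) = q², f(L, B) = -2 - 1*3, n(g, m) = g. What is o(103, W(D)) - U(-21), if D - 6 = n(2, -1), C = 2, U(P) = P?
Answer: -33971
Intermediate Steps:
f(L, B) = -5 (f(L, B) = -2 - 3 = -5)
D = 8 (D = 6 + 2 = 8)
o(O, w) = -2 - 5*O*(2 + w) (o(O, w) = -2 + (O*(w + 2))*(-5) = -2 + (O*(2 + w))*(-5) = -2 - 5*O*(2 + w))
o(103, W(D)) - U(-21) = (-2 - 10*103 - 5*103*8²) - 1*(-21) = (-2 - 1030 - 5*103*64) + 21 = (-2 - 1030 - 32960) + 21 = -33992 + 21 = -33971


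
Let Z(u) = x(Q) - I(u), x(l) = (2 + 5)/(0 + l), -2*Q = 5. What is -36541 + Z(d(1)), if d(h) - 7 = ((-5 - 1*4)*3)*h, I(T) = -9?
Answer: -182674/5 ≈ -36535.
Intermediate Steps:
Q = -5/2 (Q = -1/2*5 = -5/2 ≈ -2.5000)
d(h) = 7 - 27*h (d(h) = 7 + ((-5 - 1*4)*3)*h = 7 + ((-5 - 4)*3)*h = 7 + (-9*3)*h = 7 - 27*h)
x(l) = 7/l
Z(u) = 31/5 (Z(u) = 7/(-5/2) - 1*(-9) = 7*(-2/5) + 9 = -14/5 + 9 = 31/5)
-36541 + Z(d(1)) = -36541 + 31/5 = -182674/5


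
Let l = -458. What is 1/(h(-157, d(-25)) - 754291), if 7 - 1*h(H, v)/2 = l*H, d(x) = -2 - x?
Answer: -1/898089 ≈ -1.1135e-6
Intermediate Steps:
h(H, v) = 14 + 916*H (h(H, v) = 14 - (-916)*H = 14 + 916*H)
1/(h(-157, d(-25)) - 754291) = 1/((14 + 916*(-157)) - 754291) = 1/((14 - 143812) - 754291) = 1/(-143798 - 754291) = 1/(-898089) = -1/898089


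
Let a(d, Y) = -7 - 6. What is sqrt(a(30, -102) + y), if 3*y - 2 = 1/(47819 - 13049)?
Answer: I*sqrt(14910407510)/34770 ≈ 3.5119*I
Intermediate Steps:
a(d, Y) = -13
y = 69541/104310 (y = 2/3 + 1/(3*(47819 - 13049)) = 2/3 + (1/3)/34770 = 2/3 + (1/3)*(1/34770) = 2/3 + 1/104310 = 69541/104310 ≈ 0.66668)
sqrt(a(30, -102) + y) = sqrt(-13 + 69541/104310) = sqrt(-1286489/104310) = I*sqrt(14910407510)/34770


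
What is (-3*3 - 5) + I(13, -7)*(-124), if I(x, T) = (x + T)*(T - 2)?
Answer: 6682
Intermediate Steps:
I(x, T) = (-2 + T)*(T + x) (I(x, T) = (T + x)*(-2 + T) = (-2 + T)*(T + x))
(-3*3 - 5) + I(13, -7)*(-124) = (-3*3 - 5) + ((-7)² - 2*(-7) - 2*13 - 7*13)*(-124) = (-9 - 5) + (49 + 14 - 26 - 91)*(-124) = -14 - 54*(-124) = -14 + 6696 = 6682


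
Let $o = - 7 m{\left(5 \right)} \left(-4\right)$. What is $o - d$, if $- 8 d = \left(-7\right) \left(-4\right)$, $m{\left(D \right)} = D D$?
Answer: $\frac{1407}{2} \approx 703.5$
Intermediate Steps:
$m{\left(D \right)} = D^{2}$
$o = 700$ ($o = - 7 \cdot 5^{2} \left(-4\right) = \left(-7\right) 25 \left(-4\right) = \left(-175\right) \left(-4\right) = 700$)
$d = - \frac{7}{2}$ ($d = - \frac{\left(-7\right) \left(-4\right)}{8} = \left(- \frac{1}{8}\right) 28 = - \frac{7}{2} \approx -3.5$)
$o - d = 700 - - \frac{7}{2} = 700 + \frac{7}{2} = \frac{1407}{2}$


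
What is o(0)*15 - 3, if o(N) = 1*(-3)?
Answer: -48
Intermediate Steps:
o(N) = -3
o(0)*15 - 3 = -3*15 - 3 = -45 - 3 = -48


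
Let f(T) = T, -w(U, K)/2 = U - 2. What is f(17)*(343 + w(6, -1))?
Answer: 5695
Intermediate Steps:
w(U, K) = 4 - 2*U (w(U, K) = -2*(U - 2) = -2*(-2 + U) = 4 - 2*U)
f(17)*(343 + w(6, -1)) = 17*(343 + (4 - 2*6)) = 17*(343 + (4 - 12)) = 17*(343 - 8) = 17*335 = 5695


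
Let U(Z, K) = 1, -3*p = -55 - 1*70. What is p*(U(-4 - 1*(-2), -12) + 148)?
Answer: 18625/3 ≈ 6208.3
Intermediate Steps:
p = 125/3 (p = -(-55 - 1*70)/3 = -(-55 - 70)/3 = -⅓*(-125) = 125/3 ≈ 41.667)
p*(U(-4 - 1*(-2), -12) + 148) = 125*(1 + 148)/3 = (125/3)*149 = 18625/3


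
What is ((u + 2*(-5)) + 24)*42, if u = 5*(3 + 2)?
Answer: 1638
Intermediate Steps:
u = 25 (u = 5*5 = 25)
((u + 2*(-5)) + 24)*42 = ((25 + 2*(-5)) + 24)*42 = ((25 - 10) + 24)*42 = (15 + 24)*42 = 39*42 = 1638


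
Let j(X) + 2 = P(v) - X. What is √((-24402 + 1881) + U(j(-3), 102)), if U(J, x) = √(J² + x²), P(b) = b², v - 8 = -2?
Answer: √(-22521 + √11773) ≈ 149.71*I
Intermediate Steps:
v = 6 (v = 8 - 2 = 6)
j(X) = 34 - X (j(X) = -2 + (6² - X) = -2 + (36 - X) = 34 - X)
√((-24402 + 1881) + U(j(-3), 102)) = √((-24402 + 1881) + √((34 - 1*(-3))² + 102²)) = √(-22521 + √((34 + 3)² + 10404)) = √(-22521 + √(37² + 10404)) = √(-22521 + √(1369 + 10404)) = √(-22521 + √11773)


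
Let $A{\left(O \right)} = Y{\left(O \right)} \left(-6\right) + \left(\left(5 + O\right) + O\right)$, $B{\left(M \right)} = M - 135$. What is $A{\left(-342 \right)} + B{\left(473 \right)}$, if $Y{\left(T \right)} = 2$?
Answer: $-353$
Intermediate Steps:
$B{\left(M \right)} = -135 + M$ ($B{\left(M \right)} = M - 135 = -135 + M$)
$A{\left(O \right)} = -7 + 2 O$ ($A{\left(O \right)} = 2 \left(-6\right) + \left(\left(5 + O\right) + O\right) = -12 + \left(5 + 2 O\right) = -7 + 2 O$)
$A{\left(-342 \right)} + B{\left(473 \right)} = \left(-7 + 2 \left(-342\right)\right) + \left(-135 + 473\right) = \left(-7 - 684\right) + 338 = -691 + 338 = -353$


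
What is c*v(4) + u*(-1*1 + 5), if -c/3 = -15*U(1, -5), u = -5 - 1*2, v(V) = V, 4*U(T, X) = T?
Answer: 17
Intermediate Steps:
U(T, X) = T/4
u = -7 (u = -5 - 2 = -7)
c = 45/4 (c = -(-45)*(1/4)*1 = -(-45)/4 = -3*(-15/4) = 45/4 ≈ 11.250)
c*v(4) + u*(-1*1 + 5) = (45/4)*4 - 7*(-1*1 + 5) = 45 - 7*(-1 + 5) = 45 - 7*4 = 45 - 28 = 17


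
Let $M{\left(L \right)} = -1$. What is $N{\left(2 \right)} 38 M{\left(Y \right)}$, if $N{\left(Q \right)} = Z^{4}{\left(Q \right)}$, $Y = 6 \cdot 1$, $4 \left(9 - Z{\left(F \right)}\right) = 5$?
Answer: $- \frac{17546899}{128} \approx -1.3709 \cdot 10^{5}$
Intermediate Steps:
$Z{\left(F \right)} = \frac{31}{4}$ ($Z{\left(F \right)} = 9 - \frac{5}{4} = \frac{31}{4}$)
$Y = 6$
$N{\left(Q \right)} = \frac{923521}{256}$ ($N{\left(Q \right)} = \left(\frac{31}{4}\right)^{4} = \frac{923521}{256}$)
$N{\left(2 \right)} 38 M{\left(Y \right)} = \frac{923521}{256} \cdot 38 \left(-1\right) = \frac{17546899}{128} \left(-1\right) = - \frac{17546899}{128}$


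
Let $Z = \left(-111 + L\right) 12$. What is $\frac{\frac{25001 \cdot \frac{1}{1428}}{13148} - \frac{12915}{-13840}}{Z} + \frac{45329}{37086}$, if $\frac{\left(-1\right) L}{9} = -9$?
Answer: $\frac{103991031463}{85261519296} \approx 1.2197$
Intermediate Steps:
$L = 81$ ($L = \left(-9\right) \left(-9\right) = 81$)
$Z = -360$ ($Z = \left(-111 + 81\right) 12 = \left(-30\right) 12 = -360$)
$\frac{\frac{25001 \cdot \frac{1}{1428}}{13148} - \frac{12915}{-13840}}{Z} + \frac{45329}{37086} = \frac{\frac{25001 \cdot \frac{1}{1428}}{13148} - \frac{12915}{-13840}}{-360} + \frac{45329}{37086} = \left(25001 \cdot \frac{1}{1428} \cdot \frac{1}{13148} - - \frac{2583}{2768}\right) \left(- \frac{1}{360}\right) + 45329 \cdot \frac{1}{37086} = \left(\frac{25001}{1428} \cdot \frac{1}{13148} + \frac{2583}{2768}\right) \left(- \frac{1}{360}\right) + \frac{45329}{37086} = \left(\frac{25001}{18775344} + \frac{2583}{2768}\right) \left(- \frac{1}{360}\right) + \frac{45329}{37086} = \frac{8772745}{9387672} \left(- \frac{1}{360}\right) + \frac{45329}{37086} = - \frac{1754549}{675912384} + \frac{45329}{37086} = \frac{103991031463}{85261519296}$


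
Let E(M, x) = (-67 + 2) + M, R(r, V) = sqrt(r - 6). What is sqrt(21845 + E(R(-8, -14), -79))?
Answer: sqrt(21780 + I*sqrt(14)) ≈ 147.58 + 0.013*I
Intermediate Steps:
R(r, V) = sqrt(-6 + r)
E(M, x) = -65 + M
sqrt(21845 + E(R(-8, -14), -79)) = sqrt(21845 + (-65 + sqrt(-6 - 8))) = sqrt(21845 + (-65 + sqrt(-14))) = sqrt(21845 + (-65 + I*sqrt(14))) = sqrt(21780 + I*sqrt(14))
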